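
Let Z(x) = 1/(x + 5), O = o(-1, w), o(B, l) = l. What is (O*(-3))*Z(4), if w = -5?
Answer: 5/3 ≈ 1.6667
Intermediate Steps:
O = -5
Z(x) = 1/(5 + x)
(O*(-3))*Z(4) = (-5*(-3))/(5 + 4) = 15/9 = 15*(⅑) = 5/3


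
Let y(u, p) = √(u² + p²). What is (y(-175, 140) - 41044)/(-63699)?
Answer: 41044/63699 - 35*√41/63699 ≈ 0.64082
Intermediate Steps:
y(u, p) = √(p² + u²)
(y(-175, 140) - 41044)/(-63699) = (√(140² + (-175)²) - 41044)/(-63699) = (√(19600 + 30625) - 41044)*(-1/63699) = (√50225 - 41044)*(-1/63699) = (35*√41 - 41044)*(-1/63699) = (-41044 + 35*√41)*(-1/63699) = 41044/63699 - 35*√41/63699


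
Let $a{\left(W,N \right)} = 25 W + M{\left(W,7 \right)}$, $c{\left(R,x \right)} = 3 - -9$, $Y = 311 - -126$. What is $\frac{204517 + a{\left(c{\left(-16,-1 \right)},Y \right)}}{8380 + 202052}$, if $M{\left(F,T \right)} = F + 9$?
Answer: $\frac{102419}{105216} \approx 0.97342$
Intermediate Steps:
$Y = 437$ ($Y = 311 + 126 = 437$)
$c{\left(R,x \right)} = 12$ ($c{\left(R,x \right)} = 3 + 9 = 12$)
$M{\left(F,T \right)} = 9 + F$
$a{\left(W,N \right)} = 9 + 26 W$ ($a{\left(W,N \right)} = 25 W + \left(9 + W\right) = 9 + 26 W$)
$\frac{204517 + a{\left(c{\left(-16,-1 \right)},Y \right)}}{8380 + 202052} = \frac{204517 + \left(9 + 26 \cdot 12\right)}{8380 + 202052} = \frac{204517 + \left(9 + 312\right)}{210432} = \left(204517 + 321\right) \frac{1}{210432} = 204838 \cdot \frac{1}{210432} = \frac{102419}{105216}$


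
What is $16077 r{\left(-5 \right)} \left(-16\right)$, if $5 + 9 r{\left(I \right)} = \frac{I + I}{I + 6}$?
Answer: $428720$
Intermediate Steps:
$r{\left(I \right)} = - \frac{5}{9} + \frac{2 I}{9 \left(6 + I\right)}$ ($r{\left(I \right)} = - \frac{5}{9} + \frac{\left(I + I\right) \frac{1}{I + 6}}{9} = - \frac{5}{9} + \frac{2 I \frac{1}{6 + I}}{9} = - \frac{5}{9} + \frac{2 I}{9 \left(6 + I\right)}$)
$16077 r{\left(-5 \right)} \left(-16\right) = 16077 \frac{-10 - -5}{3 \left(6 - 5\right)} \left(-16\right) = 16077 \frac{-10 + 5}{3 \cdot 1} \left(-16\right) = 16077 \cdot \frac{1}{3} \cdot 1 \left(-5\right) \left(-16\right) = 16077 \left(\left(- \frac{5}{3}\right) \left(-16\right)\right) = 16077 \cdot \frac{80}{3} = 428720$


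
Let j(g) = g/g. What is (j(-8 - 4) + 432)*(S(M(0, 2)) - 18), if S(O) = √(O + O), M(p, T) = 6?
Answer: -7794 + 866*√3 ≈ -6294.0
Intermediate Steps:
S(O) = √2*√O (S(O) = √(2*O) = √2*√O)
j(g) = 1
(j(-8 - 4) + 432)*(S(M(0, 2)) - 18) = (1 + 432)*(√2*√6 - 18) = 433*(2*√3 - 18) = 433*(-18 + 2*√3) = -7794 + 866*√3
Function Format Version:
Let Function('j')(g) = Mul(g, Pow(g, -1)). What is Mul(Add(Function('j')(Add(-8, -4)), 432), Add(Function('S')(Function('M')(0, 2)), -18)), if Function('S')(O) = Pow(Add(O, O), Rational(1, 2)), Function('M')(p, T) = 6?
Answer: Add(-7794, Mul(866, Pow(3, Rational(1, 2)))) ≈ -6294.0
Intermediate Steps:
Function('S')(O) = Mul(Pow(2, Rational(1, 2)), Pow(O, Rational(1, 2))) (Function('S')(O) = Pow(Mul(2, O), Rational(1, 2)) = Mul(Pow(2, Rational(1, 2)), Pow(O, Rational(1, 2))))
Function('j')(g) = 1
Mul(Add(Function('j')(Add(-8, -4)), 432), Add(Function('S')(Function('M')(0, 2)), -18)) = Mul(Add(1, 432), Add(Mul(Pow(2, Rational(1, 2)), Pow(6, Rational(1, 2))), -18)) = Mul(433, Add(Mul(2, Pow(3, Rational(1, 2))), -18)) = Mul(433, Add(-18, Mul(2, Pow(3, Rational(1, 2))))) = Add(-7794, Mul(866, Pow(3, Rational(1, 2))))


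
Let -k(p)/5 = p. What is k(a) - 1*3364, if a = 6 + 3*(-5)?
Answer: -3319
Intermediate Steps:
a = -9 (a = 6 - 15 = -9)
k(p) = -5*p
k(a) - 1*3364 = -5*(-9) - 1*3364 = 45 - 3364 = -3319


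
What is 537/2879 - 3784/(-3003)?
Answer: 1136977/785967 ≈ 1.4466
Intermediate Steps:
537/2879 - 3784/(-3003) = 537*(1/2879) - 3784*(-1/3003) = 537/2879 + 344/273 = 1136977/785967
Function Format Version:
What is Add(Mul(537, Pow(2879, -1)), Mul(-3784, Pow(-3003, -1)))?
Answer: Rational(1136977, 785967) ≈ 1.4466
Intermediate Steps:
Add(Mul(537, Pow(2879, -1)), Mul(-3784, Pow(-3003, -1))) = Add(Mul(537, Rational(1, 2879)), Mul(-3784, Rational(-1, 3003))) = Add(Rational(537, 2879), Rational(344, 273)) = Rational(1136977, 785967)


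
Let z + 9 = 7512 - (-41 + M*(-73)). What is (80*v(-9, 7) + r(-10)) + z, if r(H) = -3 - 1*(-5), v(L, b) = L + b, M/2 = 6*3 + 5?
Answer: 10744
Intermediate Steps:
M = 46 (M = 2*(6*3 + 5) = 2*(18 + 5) = 2*23 = 46)
r(H) = 2 (r(H) = -3 + 5 = 2)
z = 10902 (z = -9 + (7512 - (-41 + 46*(-73))) = -9 + (7512 - (-41 - 3358)) = -9 + (7512 - 1*(-3399)) = -9 + (7512 + 3399) = -9 + 10911 = 10902)
(80*v(-9, 7) + r(-10)) + z = (80*(-9 + 7) + 2) + 10902 = (80*(-2) + 2) + 10902 = (-160 + 2) + 10902 = -158 + 10902 = 10744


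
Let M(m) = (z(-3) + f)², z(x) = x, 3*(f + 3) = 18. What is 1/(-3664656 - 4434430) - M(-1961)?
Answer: -1/8099086 ≈ -1.2347e-7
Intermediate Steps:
f = 3 (f = -3 + (⅓)*18 = -3 + 6 = 3)
M(m) = 0 (M(m) = (-3 + 3)² = 0² = 0)
1/(-3664656 - 4434430) - M(-1961) = 1/(-3664656 - 4434430) - 1*0 = 1/(-8099086) + 0 = -1/8099086 + 0 = -1/8099086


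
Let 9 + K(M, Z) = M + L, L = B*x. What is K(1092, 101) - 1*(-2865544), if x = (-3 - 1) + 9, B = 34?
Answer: 2866797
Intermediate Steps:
x = 5 (x = -4 + 9 = 5)
L = 170 (L = 34*5 = 170)
K(M, Z) = 161 + M (K(M, Z) = -9 + (M + 170) = -9 + (170 + M) = 161 + M)
K(1092, 101) - 1*(-2865544) = (161 + 1092) - 1*(-2865544) = 1253 + 2865544 = 2866797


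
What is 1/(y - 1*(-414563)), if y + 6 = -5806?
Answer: 1/408751 ≈ 2.4465e-6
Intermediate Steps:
y = -5812 (y = -6 - 5806 = -5812)
1/(y - 1*(-414563)) = 1/(-5812 - 1*(-414563)) = 1/(-5812 + 414563) = 1/408751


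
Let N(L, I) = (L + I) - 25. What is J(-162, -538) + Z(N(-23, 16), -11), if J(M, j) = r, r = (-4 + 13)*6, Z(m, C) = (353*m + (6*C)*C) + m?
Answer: -10548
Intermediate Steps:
N(L, I) = -25 + I + L (N(L, I) = (I + L) - 25 = -25 + I + L)
Z(m, C) = 6*C**2 + 354*m (Z(m, C) = (353*m + 6*C**2) + m = (6*C**2 + 353*m) + m = 6*C**2 + 354*m)
r = 54 (r = 9*6 = 54)
J(M, j) = 54
J(-162, -538) + Z(N(-23, 16), -11) = 54 + (6*(-11)**2 + 354*(-25 + 16 - 23)) = 54 + (6*121 + 354*(-32)) = 54 + (726 - 11328) = 54 - 10602 = -10548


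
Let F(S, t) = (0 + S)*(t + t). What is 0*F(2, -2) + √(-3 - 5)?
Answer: 2*I*√2 ≈ 2.8284*I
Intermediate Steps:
F(S, t) = 2*S*t (F(S, t) = S*(2*t) = 2*S*t)
0*F(2, -2) + √(-3 - 5) = 0*(2*2*(-2)) + √(-3 - 5) = 0*(-8) + √(-8) = 0 + 2*I*√2 = 2*I*√2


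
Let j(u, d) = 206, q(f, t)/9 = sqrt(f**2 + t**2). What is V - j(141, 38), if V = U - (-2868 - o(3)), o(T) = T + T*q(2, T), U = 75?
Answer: 2740 + 27*sqrt(13) ≈ 2837.4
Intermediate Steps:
q(f, t) = 9*sqrt(f**2 + t**2)
o(T) = T + 9*T*sqrt(4 + T**2) (o(T) = T + T*(9*sqrt(2**2 + T**2)) = T + T*(9*sqrt(4 + T**2)) = T + 9*T*sqrt(4 + T**2))
V = 2946 + 27*sqrt(13) (V = 75 - (-2868 - 3*(1 + 9*sqrt(4 + 3**2))) = 75 - (-2868 - 3*(1 + 9*sqrt(4 + 9))) = 75 - (-2868 - 3*(1 + 9*sqrt(13))) = 75 - (-2868 - (3 + 27*sqrt(13))) = 75 - (-2868 + (-3 - 27*sqrt(13))) = 75 - (-2871 - 27*sqrt(13)) = 75 + (2871 + 27*sqrt(13)) = 2946 + 27*sqrt(13) ≈ 3043.4)
V - j(141, 38) = (2946 + 27*sqrt(13)) - 1*206 = (2946 + 27*sqrt(13)) - 206 = 2740 + 27*sqrt(13)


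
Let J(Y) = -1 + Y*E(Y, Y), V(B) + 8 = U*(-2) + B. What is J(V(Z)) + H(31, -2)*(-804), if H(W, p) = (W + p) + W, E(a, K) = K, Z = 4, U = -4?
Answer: -48225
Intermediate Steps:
H(W, p) = p + 2*W
V(B) = B (V(B) = -8 + (-4*(-2) + B) = -8 + (8 + B) = B)
J(Y) = -1 + Y² (J(Y) = -1 + Y*Y = -1 + Y²)
J(V(Z)) + H(31, -2)*(-804) = (-1 + 4²) + (-2 + 2*31)*(-804) = (-1 + 16) + (-2 + 62)*(-804) = 15 + 60*(-804) = 15 - 48240 = -48225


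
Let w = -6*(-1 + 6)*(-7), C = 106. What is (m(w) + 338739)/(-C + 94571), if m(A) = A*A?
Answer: 382839/94465 ≈ 4.0527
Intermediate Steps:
w = 210 (w = -6*5*(-7) = -30*(-7) = 210)
m(A) = A²
(m(w) + 338739)/(-C + 94571) = (210² + 338739)/(-1*106 + 94571) = (44100 + 338739)/(-106 + 94571) = 382839/94465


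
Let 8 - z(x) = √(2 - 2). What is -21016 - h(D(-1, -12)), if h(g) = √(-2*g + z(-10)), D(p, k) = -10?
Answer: -21016 - 2*√7 ≈ -21021.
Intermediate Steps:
z(x) = 8 (z(x) = 8 - √(2 - 2) = 8 - √0 = 8 - 1*0 = 8 + 0 = 8)
h(g) = √(8 - 2*g) (h(g) = √(-2*g + 8) = √(8 - 2*g))
-21016 - h(D(-1, -12)) = -21016 - √(8 - 2*(-10)) = -21016 - √(8 + 20) = -21016 - √28 = -21016 - 2*√7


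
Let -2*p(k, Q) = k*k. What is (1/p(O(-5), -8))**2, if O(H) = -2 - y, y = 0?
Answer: 1/4 ≈ 0.25000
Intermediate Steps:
O(H) = -2 (O(H) = -2 - 1*0 = -2 + 0 = -2)
p(k, Q) = -k**2/2 (p(k, Q) = -k*k/2 = -k**2/2)
(1/p(O(-5), -8))**2 = (1/(-1/2*(-2)**2))**2 = (1/(-1/2*4))**2 = (1/(-2))**2 = (-1/2)**2 = 1/4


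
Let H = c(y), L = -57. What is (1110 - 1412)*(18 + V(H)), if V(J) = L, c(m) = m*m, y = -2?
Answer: 11778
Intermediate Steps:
c(m) = m²
H = 4 (H = (-2)² = 4)
V(J) = -57
(1110 - 1412)*(18 + V(H)) = (1110 - 1412)*(18 - 57) = -302*(-39) = 11778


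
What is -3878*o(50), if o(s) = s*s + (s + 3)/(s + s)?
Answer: -484852767/50 ≈ -9.6971e+6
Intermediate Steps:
o(s) = s**2 + (3 + s)/(2*s) (o(s) = s**2 + (3 + s)/((2*s)) = s**2 + (3 + s)*(1/(2*s)) = s**2 + (3 + s)/(2*s))
-3878*o(50) = -1939*(3 + 50 + 2*50**3)/50 = -1939*(3 + 50 + 2*125000)/50 = -1939*(3 + 50 + 250000)/50 = -1939*250053/50 = -3878*250053/100 = -484852767/50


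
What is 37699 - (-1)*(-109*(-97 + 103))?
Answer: 37045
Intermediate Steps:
37699 - (-1)*(-109*(-97 + 103)) = 37699 - (-1)*(-109*6) = 37699 - (-1)*(-654) = 37699 - 1*654 = 37699 - 654 = 37045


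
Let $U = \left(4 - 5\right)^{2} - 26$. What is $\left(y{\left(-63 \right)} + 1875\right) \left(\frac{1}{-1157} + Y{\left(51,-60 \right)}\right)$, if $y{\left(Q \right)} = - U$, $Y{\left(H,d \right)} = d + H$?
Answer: $- \frac{19786600}{1157} \approx -17102.0$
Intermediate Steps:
$Y{\left(H,d \right)} = H + d$
$U = -25$ ($U = \left(-1\right)^{2} - 26 = 1 - 26 = -25$)
$y{\left(Q \right)} = 25$ ($y{\left(Q \right)} = \left(-1\right) \left(-25\right) = 25$)
$\left(y{\left(-63 \right)} + 1875\right) \left(\frac{1}{-1157} + Y{\left(51,-60 \right)}\right) = \left(25 + 1875\right) \left(\frac{1}{-1157} + \left(51 - 60\right)\right) = 1900 \left(- \frac{1}{1157} - 9\right) = 1900 \left(- \frac{10414}{1157}\right) = - \frac{19786600}{1157}$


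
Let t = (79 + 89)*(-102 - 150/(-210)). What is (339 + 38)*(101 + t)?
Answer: -6376955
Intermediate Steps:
t = -17016 (t = 168*(-102 - 150*(-1/210)) = 168*(-102 + 5/7) = 168*(-709/7) = -17016)
(339 + 38)*(101 + t) = (339 + 38)*(101 - 17016) = 377*(-16915) = -6376955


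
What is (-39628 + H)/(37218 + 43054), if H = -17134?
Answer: -28381/40136 ≈ -0.70712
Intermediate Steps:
(-39628 + H)/(37218 + 43054) = (-39628 - 17134)/(37218 + 43054) = -56762/80272 = -56762*1/80272 = -28381/40136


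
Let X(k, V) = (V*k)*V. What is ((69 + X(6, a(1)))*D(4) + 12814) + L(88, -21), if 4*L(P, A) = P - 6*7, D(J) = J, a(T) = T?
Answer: 26251/2 ≈ 13126.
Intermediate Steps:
X(k, V) = k*V²
L(P, A) = -21/2 + P/4 (L(P, A) = (P - 6*7)/4 = (P - 42)/4 = (-42 + P)/4 = -21/2 + P/4)
((69 + X(6, a(1)))*D(4) + 12814) + L(88, -21) = ((69 + 6*1²)*4 + 12814) + (-21/2 + (¼)*88) = ((69 + 6*1)*4 + 12814) + (-21/2 + 22) = ((69 + 6)*4 + 12814) + 23/2 = (75*4 + 12814) + 23/2 = (300 + 12814) + 23/2 = 13114 + 23/2 = 26251/2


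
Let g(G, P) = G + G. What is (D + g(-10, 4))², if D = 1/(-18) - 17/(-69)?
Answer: 67256401/171396 ≈ 392.40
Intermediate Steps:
D = 79/414 (D = 1*(-1/18) - 17*(-1/69) = -1/18 + 17/69 = 79/414 ≈ 0.19082)
g(G, P) = 2*G
(D + g(-10, 4))² = (79/414 + 2*(-10))² = (79/414 - 20)² = (-8201/414)² = 67256401/171396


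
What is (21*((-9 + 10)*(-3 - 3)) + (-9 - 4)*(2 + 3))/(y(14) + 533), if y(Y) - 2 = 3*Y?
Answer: -191/577 ≈ -0.33102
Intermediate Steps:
y(Y) = 2 + 3*Y
(21*((-9 + 10)*(-3 - 3)) + (-9 - 4)*(2 + 3))/(y(14) + 533) = (21*((-9 + 10)*(-3 - 3)) + (-9 - 4)*(2 + 3))/((2 + 3*14) + 533) = (21*(1*(-6)) - 13*5)/((2 + 42) + 533) = (21*(-6) - 65)/(44 + 533) = (-126 - 65)/577 = -191*1/577 = -191/577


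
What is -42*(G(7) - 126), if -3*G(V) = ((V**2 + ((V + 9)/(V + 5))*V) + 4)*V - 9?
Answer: 33824/3 ≈ 11275.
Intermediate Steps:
G(V) = 3 - V*(4 + V**2 + V*(9 + V)/(5 + V))/3 (G(V) = -(((V**2 + ((V + 9)/(V + 5))*V) + 4)*V - 9)/3 = -(((V**2 + ((9 + V)/(5 + V))*V) + 4)*V - 9)/3 = -(((V**2 + V*(9 + V)/(5 + V)) + 4)*V - 9)/3 = -((4 + V**2 + V*(9 + V)/(5 + V))*V - 9)/3 = -(V*(4 + V**2 + V*(9 + V)/(5 + V)) - 9)/3 = -(-9 + V*(4 + V**2 + V*(9 + V)/(5 + V)))/3 = 3 - V*(4 + V**2 + V*(9 + V)/(5 + V))/3)
-42*(G(7) - 126) = -42*((45 - 1*7**4 - 13*7**2 - 11*7 - 6*7**3)/(3*(5 + 7)) - 126) = -42*((1/3)*(45 - 1*2401 - 13*49 - 77 - 6*343)/12 - 126) = -42*((1/3)*(1/12)*(45 - 2401 - 637 - 77 - 2058) - 126) = -42*((1/3)*(1/12)*(-5128) - 126) = -42*(-1282/9 - 126) = -42*(-2416/9) = 33824/3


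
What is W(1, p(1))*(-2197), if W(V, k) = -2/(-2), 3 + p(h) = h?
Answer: -2197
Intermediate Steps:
p(h) = -3 + h
W(V, k) = 1 (W(V, k) = -2*(-½) = 1)
W(1, p(1))*(-2197) = 1*(-2197) = -2197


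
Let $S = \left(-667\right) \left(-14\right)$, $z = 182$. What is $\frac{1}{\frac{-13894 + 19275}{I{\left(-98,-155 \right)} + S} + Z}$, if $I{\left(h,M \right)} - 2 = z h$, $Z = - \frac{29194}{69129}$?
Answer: $- \frac{65257776}{68890597} \approx -0.94727$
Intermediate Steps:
$Z = - \frac{29194}{69129}$ ($Z = \left(-29194\right) \frac{1}{69129} = - \frac{29194}{69129} \approx -0.42231$)
$S = 9338$
$I{\left(h,M \right)} = 2 + 182 h$
$\frac{1}{\frac{-13894 + 19275}{I{\left(-98,-155 \right)} + S} + Z} = \frac{1}{\frac{-13894 + 19275}{\left(2 + 182 \left(-98\right)\right) + 9338} - \frac{29194}{69129}} = \frac{1}{\frac{5381}{\left(2 - 17836\right) + 9338} - \frac{29194}{69129}} = \frac{1}{\frac{5381}{-17834 + 9338} - \frac{29194}{69129}} = \frac{1}{\frac{5381}{-8496} - \frac{29194}{69129}} = \frac{1}{5381 \left(- \frac{1}{8496}\right) - \frac{29194}{69129}} = \frac{1}{- \frac{5381}{8496} - \frac{29194}{69129}} = \frac{1}{- \frac{68890597}{65257776}} = - \frac{65257776}{68890597}$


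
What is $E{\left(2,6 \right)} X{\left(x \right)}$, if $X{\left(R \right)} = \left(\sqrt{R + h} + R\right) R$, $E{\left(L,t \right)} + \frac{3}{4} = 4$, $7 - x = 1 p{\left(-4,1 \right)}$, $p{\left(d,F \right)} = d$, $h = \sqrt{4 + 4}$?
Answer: $\frac{1573}{4} + \frac{143 \sqrt{11 + 2 \sqrt{2}}}{4} \approx 526.19$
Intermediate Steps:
$h = 2 \sqrt{2}$ ($h = \sqrt{8} = 2 \sqrt{2} \approx 2.8284$)
$x = 11$ ($x = 7 - 1 \left(-4\right) = 7 - -4 = 7 + 4 = 11$)
$E{\left(L,t \right)} = \frac{13}{4}$ ($E{\left(L,t \right)} = - \frac{3}{4} + 4 = \frac{13}{4}$)
$X{\left(R \right)} = R \left(R + \sqrt{R + 2 \sqrt{2}}\right)$ ($X{\left(R \right)} = \left(\sqrt{R + 2 \sqrt{2}} + R\right) R = \left(R + \sqrt{R + 2 \sqrt{2}}\right) R = R \left(R + \sqrt{R + 2 \sqrt{2}}\right)$)
$E{\left(2,6 \right)} X{\left(x \right)} = \frac{13 \cdot 11 \left(11 + \sqrt{11 + 2 \sqrt{2}}\right)}{4} = \frac{13 \left(121 + 11 \sqrt{11 + 2 \sqrt{2}}\right)}{4} = \frac{1573}{4} + \frac{143 \sqrt{11 + 2 \sqrt{2}}}{4}$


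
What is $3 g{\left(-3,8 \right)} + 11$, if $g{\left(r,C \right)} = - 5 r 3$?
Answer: $146$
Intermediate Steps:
$g{\left(r,C \right)} = - 15 r$
$3 g{\left(-3,8 \right)} + 11 = 3 \left(\left(-15\right) \left(-3\right)\right) + 11 = 3 \cdot 45 + 11 = 135 + 11 = 146$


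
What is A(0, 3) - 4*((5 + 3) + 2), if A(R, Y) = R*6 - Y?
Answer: -43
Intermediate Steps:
A(R, Y) = -Y + 6*R (A(R, Y) = 6*R - Y = -Y + 6*R)
A(0, 3) - 4*((5 + 3) + 2) = (-1*3 + 6*0) - 4*((5 + 3) + 2) = (-3 + 0) - 4*(8 + 2) = -3 - 4*10 = -3 - 40 = -43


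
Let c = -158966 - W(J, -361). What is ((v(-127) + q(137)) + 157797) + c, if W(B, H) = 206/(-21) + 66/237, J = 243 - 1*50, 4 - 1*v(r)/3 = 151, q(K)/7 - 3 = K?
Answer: -1029358/1659 ≈ -620.47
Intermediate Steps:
q(K) = 21 + 7*K
v(r) = -441 (v(r) = 12 - 3*151 = 12 - 453 = -441)
J = 193 (J = 243 - 50 = 193)
W(B, H) = -15812/1659 (W(B, H) = 206*(-1/21) + 66*(1/237) = -206/21 + 22/79 = -15812/1659)
c = -263708782/1659 (c = -158966 - 1*(-15812/1659) = -158966 + 15812/1659 = -263708782/1659 ≈ -1.5896e+5)
((v(-127) + q(137)) + 157797) + c = ((-441 + (21 + 7*137)) + 157797) - 263708782/1659 = ((-441 + (21 + 959)) + 157797) - 263708782/1659 = ((-441 + 980) + 157797) - 263708782/1659 = (539 + 157797) - 263708782/1659 = 158336 - 263708782/1659 = -1029358/1659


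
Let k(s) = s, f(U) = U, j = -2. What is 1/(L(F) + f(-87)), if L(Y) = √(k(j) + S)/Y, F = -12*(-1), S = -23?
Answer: -12528/1089961 - 60*I/1089961 ≈ -0.011494 - 5.5048e-5*I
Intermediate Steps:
F = 12
L(Y) = 5*I/Y (L(Y) = √(-2 - 23)/Y = √(-25)/Y = (5*I)/Y = 5*I/Y)
1/(L(F) + f(-87)) = 1/(5*I/12 - 87) = 1/(-87 + 5*I/12) = 144*(-87 - 5*I/12)/1089961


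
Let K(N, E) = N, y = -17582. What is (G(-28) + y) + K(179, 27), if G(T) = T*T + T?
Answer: -16647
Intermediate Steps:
G(T) = T + T² (G(T) = T² + T = T + T²)
(G(-28) + y) + K(179, 27) = (-28*(1 - 28) - 17582) + 179 = (-28*(-27) - 17582) + 179 = (756 - 17582) + 179 = -16826 + 179 = -16647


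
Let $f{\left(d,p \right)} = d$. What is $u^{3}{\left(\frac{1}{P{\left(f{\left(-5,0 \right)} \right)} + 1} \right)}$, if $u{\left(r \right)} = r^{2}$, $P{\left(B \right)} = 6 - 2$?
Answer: $\frac{1}{15625} \approx 6.4 \cdot 10^{-5}$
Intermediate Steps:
$P{\left(B \right)} = 4$
$u^{3}{\left(\frac{1}{P{\left(f{\left(-5,0 \right)} \right)} + 1} \right)} = \left(\left(\frac{1}{4 + 1}\right)^{2}\right)^{3} = \left(\left(\frac{1}{5}\right)^{2}\right)^{3} = \left(\frac{1}{25}\right)^{3} = \frac{1}{15625}$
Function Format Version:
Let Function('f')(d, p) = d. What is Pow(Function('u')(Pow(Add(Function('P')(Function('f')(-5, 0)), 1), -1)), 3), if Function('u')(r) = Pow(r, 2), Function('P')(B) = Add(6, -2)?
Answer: Rational(1, 15625) ≈ 6.4000e-5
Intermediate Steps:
Function('P')(B) = 4
Pow(Function('u')(Pow(Add(Function('P')(Function('f')(-5, 0)), 1), -1)), 3) = Pow(Pow(Pow(Add(4, 1), -1), 2), 3) = Pow(Pow(Pow(5, -1), 2), 3) = Pow(Pow(Rational(1, 5), 2), 3) = Pow(Rational(1, 25), 3) = Rational(1, 15625)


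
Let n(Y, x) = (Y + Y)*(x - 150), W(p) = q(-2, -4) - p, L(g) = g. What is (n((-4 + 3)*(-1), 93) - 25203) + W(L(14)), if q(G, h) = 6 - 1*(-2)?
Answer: -25323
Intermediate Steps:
q(G, h) = 8 (q(G, h) = 6 + 2 = 8)
W(p) = 8 - p
n(Y, x) = 2*Y*(-150 + x) (n(Y, x) = (2*Y)*(-150 + x) = 2*Y*(-150 + x))
(n((-4 + 3)*(-1), 93) - 25203) + W(L(14)) = (2*((-4 + 3)*(-1))*(-150 + 93) - 25203) + (8 - 1*14) = (2*(-1*(-1))*(-57) - 25203) + (8 - 14) = (2*1*(-57) - 25203) - 6 = (-114 - 25203) - 6 = -25317 - 6 = -25323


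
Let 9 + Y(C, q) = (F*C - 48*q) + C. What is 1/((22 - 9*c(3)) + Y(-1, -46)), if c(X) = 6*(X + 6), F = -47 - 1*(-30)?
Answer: 1/1751 ≈ 0.00057110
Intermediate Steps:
F = -17 (F = -47 + 30 = -17)
c(X) = 36 + 6*X (c(X) = 6*(6 + X) = 36 + 6*X)
Y(C, q) = -9 - 48*q - 16*C (Y(C, q) = -9 + ((-17*C - 48*q) + C) = -9 + ((-48*q - 17*C) + C) = -9 + (-48*q - 16*C) = -9 - 48*q - 16*C)
1/((22 - 9*c(3)) + Y(-1, -46)) = 1/((22 - 9*(36 + 6*3)) + (-9 - 48*(-46) - 16*(-1))) = 1/((22 - 9*(36 + 18)) + (-9 + 2208 + 16)) = 1/((22 - 9*54) + 2215) = 1/((22 - 486) + 2215) = 1/(-464 + 2215) = 1/1751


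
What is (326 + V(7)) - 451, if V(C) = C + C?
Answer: -111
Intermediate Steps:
V(C) = 2*C
(326 + V(7)) - 451 = (326 + 2*7) - 451 = (326 + 14) - 451 = 340 - 451 = -111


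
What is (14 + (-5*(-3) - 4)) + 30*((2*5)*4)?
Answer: 1225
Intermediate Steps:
(14 + (-5*(-3) - 4)) + 30*((2*5)*4) = (14 + (15 - 4)) + 30*(10*4) = (14 + 11) + 30*40 = 25 + 1200 = 1225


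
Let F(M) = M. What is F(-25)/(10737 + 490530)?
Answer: -25/501267 ≈ -4.9874e-5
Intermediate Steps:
F(-25)/(10737 + 490530) = -25/(10737 + 490530) = -25/501267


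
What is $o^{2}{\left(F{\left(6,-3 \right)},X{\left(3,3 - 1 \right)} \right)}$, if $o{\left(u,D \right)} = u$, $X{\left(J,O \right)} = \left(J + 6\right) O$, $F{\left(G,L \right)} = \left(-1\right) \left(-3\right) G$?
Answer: $324$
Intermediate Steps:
$F{\left(G,L \right)} = 3 G$
$X{\left(J,O \right)} = O \left(6 + J\right)$ ($X{\left(J,O \right)} = \left(6 + J\right) O = O \left(6 + J\right)$)
$o^{2}{\left(F{\left(6,-3 \right)},X{\left(3,3 - 1 \right)} \right)} = \left(3 \cdot 6\right)^{2} = 18^{2} = 324$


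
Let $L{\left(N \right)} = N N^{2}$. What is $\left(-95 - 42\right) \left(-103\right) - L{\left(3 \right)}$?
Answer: $14084$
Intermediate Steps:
$L{\left(N \right)} = N^{3}$
$\left(-95 - 42\right) \left(-103\right) - L{\left(3 \right)} = \left(-95 - 42\right) \left(-103\right) - 3^{3} = \left(-137\right) \left(-103\right) - 27 = 14111 - 27 = 14084$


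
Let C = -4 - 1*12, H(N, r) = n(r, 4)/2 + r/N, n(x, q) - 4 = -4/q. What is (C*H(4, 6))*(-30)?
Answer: 1440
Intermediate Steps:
n(x, q) = 4 - 4/q
H(N, r) = 3/2 + r/N (H(N, r) = (4 - 4/4)/2 + r/N = (4 - 4*1/4)*(1/2) + r/N = (4 - 1)*(1/2) + r/N = 3*(1/2) + r/N = 3/2 + r/N)
C = -16 (C = -4 - 12 = -16)
(C*H(4, 6))*(-30) = -16*(3/2 + 6/4)*(-30) = -16*(3/2 + 6*(1/4))*(-30) = -16*(3/2 + 3/2)*(-30) = -16*3*(-30) = -48*(-30) = 1440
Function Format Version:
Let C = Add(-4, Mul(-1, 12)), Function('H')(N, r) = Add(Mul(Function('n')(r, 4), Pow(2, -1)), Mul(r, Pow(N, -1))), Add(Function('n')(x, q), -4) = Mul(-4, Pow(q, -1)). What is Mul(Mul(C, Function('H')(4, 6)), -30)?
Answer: 1440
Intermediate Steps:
Function('n')(x, q) = Add(4, Mul(-4, Pow(q, -1)))
Function('H')(N, r) = Add(Rational(3, 2), Mul(r, Pow(N, -1))) (Function('H')(N, r) = Add(Mul(Add(4, Mul(-4, Pow(4, -1))), Pow(2, -1)), Mul(r, Pow(N, -1))) = Add(Mul(Add(4, Mul(-4, Rational(1, 4))), Rational(1, 2)), Mul(r, Pow(N, -1))) = Add(Mul(Add(4, -1), Rational(1, 2)), Mul(r, Pow(N, -1))) = Add(Mul(3, Rational(1, 2)), Mul(r, Pow(N, -1))) = Add(Rational(3, 2), Mul(r, Pow(N, -1))))
C = -16 (C = Add(-4, -12) = -16)
Mul(Mul(C, Function('H')(4, 6)), -30) = Mul(Mul(-16, Add(Rational(3, 2), Mul(6, Pow(4, -1)))), -30) = Mul(Mul(-16, Add(Rational(3, 2), Mul(6, Rational(1, 4)))), -30) = Mul(Mul(-16, Add(Rational(3, 2), Rational(3, 2))), -30) = Mul(Mul(-16, 3), -30) = Mul(-48, -30) = 1440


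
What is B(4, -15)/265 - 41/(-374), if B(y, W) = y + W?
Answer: 6751/99110 ≈ 0.068116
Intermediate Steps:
B(y, W) = W + y
B(4, -15)/265 - 41/(-374) = (-15 + 4)/265 - 41/(-374) = -11*1/265 - 41*(-1/374) = -11/265 + 41/374 = 6751/99110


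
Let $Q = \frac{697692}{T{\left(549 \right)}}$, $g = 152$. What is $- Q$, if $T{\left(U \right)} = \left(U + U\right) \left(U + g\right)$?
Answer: $- \frac{116282}{128283} \approx -0.90645$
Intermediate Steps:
$T{\left(U \right)} = 2 U \left(152 + U\right)$ ($T{\left(U \right)} = \left(U + U\right) \left(U + 152\right) = 2 U \left(152 + U\right)$)
$Q = \frac{116282}{128283}$ ($Q = \frac{697692}{2 \cdot 549 \left(152 + 549\right)} = \frac{697692}{2 \cdot 549 \cdot 701} = \frac{697692}{769698} = 697692 \cdot \frac{1}{769698} = \frac{116282}{128283} \approx 0.90645$)
$- Q = \left(-1\right) \frac{116282}{128283} = - \frac{116282}{128283}$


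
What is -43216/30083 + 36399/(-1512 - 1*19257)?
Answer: -664181407/208264609 ≈ -3.1891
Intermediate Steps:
-43216/30083 + 36399/(-1512 - 1*19257) = -43216*1/30083 + 36399/(-1512 - 19257) = -43216/30083 + 36399/(-20769) = -43216/30083 + 36399*(-1/20769) = -43216/30083 - 12133/6923 = -664181407/208264609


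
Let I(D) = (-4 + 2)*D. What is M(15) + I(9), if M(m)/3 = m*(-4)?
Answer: -198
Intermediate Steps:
I(D) = -2*D
M(m) = -12*m (M(m) = 3*(m*(-4)) = 3*(-4*m) = -12*m)
M(15) + I(9) = -12*15 - 2*9 = -180 - 18 = -198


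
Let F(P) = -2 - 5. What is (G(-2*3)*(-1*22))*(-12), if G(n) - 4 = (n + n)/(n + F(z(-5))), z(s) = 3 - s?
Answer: 16896/13 ≈ 1299.7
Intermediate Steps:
F(P) = -7
G(n) = 4 + 2*n/(-7 + n) (G(n) = 4 + (n + n)/(n - 7) = 4 + (2*n)/(-7 + n) = 4 + 2*n/(-7 + n))
(G(-2*3)*(-1*22))*(-12) = ((2*(-14 + 3*(-2*3))/(-7 - 2*3))*(-1*22))*(-12) = ((2*(-14 + 3*(-6))/(-7 - 6))*(-22))*(-12) = ((2*(-14 - 18)/(-13))*(-22))*(-12) = ((2*(-1/13)*(-32))*(-22))*(-12) = ((64/13)*(-22))*(-12) = -1408/13*(-12) = 16896/13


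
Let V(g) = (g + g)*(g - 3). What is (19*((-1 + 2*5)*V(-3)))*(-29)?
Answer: -178524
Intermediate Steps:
V(g) = 2*g*(-3 + g) (V(g) = (2*g)*(-3 + g) = 2*g*(-3 + g))
(19*((-1 + 2*5)*V(-3)))*(-29) = (19*((-1 + 2*5)*(2*(-3)*(-3 - 3))))*(-29) = (19*((-1 + 10)*(2*(-3)*(-6))))*(-29) = (19*(9*36))*(-29) = (19*324)*(-29) = 6156*(-29) = -178524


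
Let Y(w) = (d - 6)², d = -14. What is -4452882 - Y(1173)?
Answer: -4453282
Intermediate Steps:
Y(w) = 400 (Y(w) = (-14 - 6)² = (-20)² = 400)
-4452882 - Y(1173) = -4452882 - 1*400 = -4452882 - 400 = -4453282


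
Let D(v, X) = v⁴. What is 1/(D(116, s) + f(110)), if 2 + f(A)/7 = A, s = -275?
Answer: 1/181064692 ≈ 5.5229e-9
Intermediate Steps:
f(A) = -14 + 7*A
1/(D(116, s) + f(110)) = 1/(116⁴ + (-14 + 7*110)) = 1/(181063936 + (-14 + 770)) = 1/(181063936 + 756) = 1/181064692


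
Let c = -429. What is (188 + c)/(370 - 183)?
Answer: -241/187 ≈ -1.2888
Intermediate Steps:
(188 + c)/(370 - 183) = (188 - 429)/(370 - 183) = -241/187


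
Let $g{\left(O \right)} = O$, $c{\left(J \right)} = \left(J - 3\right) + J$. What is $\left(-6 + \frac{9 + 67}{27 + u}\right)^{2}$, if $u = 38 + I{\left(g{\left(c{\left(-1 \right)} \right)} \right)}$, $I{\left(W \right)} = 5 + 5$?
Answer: $\frac{139876}{5625} \approx 24.867$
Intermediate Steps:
$c{\left(J \right)} = -3 + 2 J$ ($c{\left(J \right)} = \left(-3 + J\right) + J = -3 + 2 J$)
$I{\left(W \right)} = 10$
$u = 48$ ($u = 38 + 10 = 48$)
$\left(-6 + \frac{9 + 67}{27 + u}\right)^{2} = \left(-6 + \frac{9 + 67}{27 + 48}\right)^{2} = \left(-6 + \frac{76}{75}\right)^{2} = \left(- \frac{374}{75}\right)^{2} = \frac{139876}{5625}$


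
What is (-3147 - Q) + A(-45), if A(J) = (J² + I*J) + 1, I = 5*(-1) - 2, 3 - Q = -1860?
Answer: -2669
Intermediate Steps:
Q = 1863 (Q = 3 - 1*(-1860) = 3 + 1860 = 1863)
I = -7 (I = -5 - 2 = -7)
A(J) = 1 + J² - 7*J (A(J) = (J² - 7*J) + 1 = 1 + J² - 7*J)
(-3147 - Q) + A(-45) = (-3147 - 1*1863) + (1 + (-45)² - 7*(-45)) = (-3147 - 1863) + (1 + 2025 + 315) = -5010 + 2341 = -2669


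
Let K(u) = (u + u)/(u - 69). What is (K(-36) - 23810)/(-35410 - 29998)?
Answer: 416663/1144640 ≈ 0.36401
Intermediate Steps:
K(u) = 2*u/(-69 + u) (K(u) = (2*u)/(-69 + u) = 2*u/(-69 + u))
(K(-36) - 23810)/(-35410 - 29998) = (2*(-36)/(-69 - 36) - 23810)/(-35410 - 29998) = (2*(-36)/(-105) - 23810)/(-65408) = (2*(-36)*(-1/105) - 23810)*(-1/65408) = (24/35 - 23810)*(-1/65408) = -833326/35*(-1/65408) = 416663/1144640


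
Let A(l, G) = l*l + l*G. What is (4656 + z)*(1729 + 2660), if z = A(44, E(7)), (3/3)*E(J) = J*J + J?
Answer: 39746784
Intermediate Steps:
E(J) = J + J**2 (E(J) = J*J + J = J**2 + J = J + J**2)
A(l, G) = l**2 + G*l
z = 4400 (z = 44*(7*(1 + 7) + 44) = 44*(7*8 + 44) = 44*(56 + 44) = 44*100 = 4400)
(4656 + z)*(1729 + 2660) = (4656 + 4400)*(1729 + 2660) = 9056*4389 = 39746784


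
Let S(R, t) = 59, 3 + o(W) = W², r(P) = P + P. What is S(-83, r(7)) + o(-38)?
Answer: 1500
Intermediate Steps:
r(P) = 2*P
o(W) = -3 + W²
S(-83, r(7)) + o(-38) = 59 + (-3 + (-38)²) = 59 + (-3 + 1444) = 59 + 1441 = 1500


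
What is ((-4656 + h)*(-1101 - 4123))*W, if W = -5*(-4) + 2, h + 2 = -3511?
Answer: 938846832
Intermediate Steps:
h = -3513 (h = -2 - 3511 = -3513)
W = 22 (W = 20 + 2 = 22)
((-4656 + h)*(-1101 - 4123))*W = ((-4656 - 3513)*(-1101 - 4123))*22 = -8169*(-5224)*22 = 42674856*22 = 938846832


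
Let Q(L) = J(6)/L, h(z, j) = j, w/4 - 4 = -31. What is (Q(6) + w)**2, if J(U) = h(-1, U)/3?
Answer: 104329/9 ≈ 11592.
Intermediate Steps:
w = -108 (w = 16 + 4*(-31) = 16 - 124 = -108)
J(U) = U/3
Q(L) = 2/L (Q(L) = ((1/3)*6)/L = 2/L)
(Q(6) + w)**2 = (2/6 - 108)**2 = (2*(1/6) - 108)**2 = (1/3 - 108)**2 = (-323/3)**2 = 104329/9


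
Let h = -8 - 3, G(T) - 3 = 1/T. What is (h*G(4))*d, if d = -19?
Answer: 2717/4 ≈ 679.25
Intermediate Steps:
G(T) = 3 + 1/T
h = -11
(h*G(4))*d = -11*(3 + 1/4)*(-19) = -11*(3 + ¼)*(-19) = -11*13/4*(-19) = -143/4*(-19) = 2717/4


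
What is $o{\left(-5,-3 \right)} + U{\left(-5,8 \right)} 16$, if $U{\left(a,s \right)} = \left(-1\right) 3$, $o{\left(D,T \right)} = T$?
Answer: $-51$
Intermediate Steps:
$U{\left(a,s \right)} = -3$
$o{\left(-5,-3 \right)} + U{\left(-5,8 \right)} 16 = -3 - 48 = -51$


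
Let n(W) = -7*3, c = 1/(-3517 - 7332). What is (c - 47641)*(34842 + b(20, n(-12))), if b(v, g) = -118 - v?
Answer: -17937012615840/10849 ≈ -1.6533e+9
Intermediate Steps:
c = -1/10849 (c = 1/(-10849) = -1/10849 ≈ -9.2174e-5)
n(W) = -21
(c - 47641)*(34842 + b(20, n(-12))) = (-1/10849 - 47641)*(34842 + (-118 - 1*20)) = -516857210*(34842 + (-118 - 20))/10849 = -516857210*(34842 - 138)/10849 = -516857210/10849*34704 = -17937012615840/10849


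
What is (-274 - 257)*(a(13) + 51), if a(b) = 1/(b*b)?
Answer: -4577220/169 ≈ -27084.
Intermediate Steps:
a(b) = b⁻² (a(b) = 1/(b²) = b⁻²)
(-274 - 257)*(a(13) + 51) = (-274 - 257)*(13⁻² + 51) = -531*(1/169 + 51) = -531*8620/169 = -4577220/169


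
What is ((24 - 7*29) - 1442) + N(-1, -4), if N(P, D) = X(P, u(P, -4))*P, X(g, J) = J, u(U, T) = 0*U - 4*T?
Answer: -1637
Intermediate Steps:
u(U, T) = -4*T (u(U, T) = 0 - 4*T = -4*T)
N(P, D) = 16*P (N(P, D) = (-4*(-4))*P = 16*P)
((24 - 7*29) - 1442) + N(-1, -4) = ((24 - 7*29) - 1442) + 16*(-1) = ((24 - 203) - 1442) - 16 = (-179 - 1442) - 16 = -1621 - 16 = -1637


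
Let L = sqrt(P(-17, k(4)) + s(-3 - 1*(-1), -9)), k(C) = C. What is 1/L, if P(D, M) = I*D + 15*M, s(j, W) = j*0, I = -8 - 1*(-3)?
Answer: sqrt(145)/145 ≈ 0.083045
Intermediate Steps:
I = -5 (I = -8 + 3 = -5)
s(j, W) = 0
P(D, M) = -5*D + 15*M
L = sqrt(145) (L = sqrt((-5*(-17) + 15*4) + 0) = sqrt((85 + 60) + 0) = sqrt(145 + 0) = sqrt(145) ≈ 12.042)
1/L = 1/(sqrt(145)) = sqrt(145)/145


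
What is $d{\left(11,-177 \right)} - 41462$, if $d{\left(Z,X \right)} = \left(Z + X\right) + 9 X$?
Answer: $-43221$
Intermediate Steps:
$d{\left(Z,X \right)} = Z + 10 X$ ($d{\left(Z,X \right)} = \left(X + Z\right) + 9 X = Z + 10 X$)
$d{\left(11,-177 \right)} - 41462 = \left(11 + 10 \left(-177\right)\right) - 41462 = \left(11 - 1770\right) - 41462 = -1759 - 41462 = -43221$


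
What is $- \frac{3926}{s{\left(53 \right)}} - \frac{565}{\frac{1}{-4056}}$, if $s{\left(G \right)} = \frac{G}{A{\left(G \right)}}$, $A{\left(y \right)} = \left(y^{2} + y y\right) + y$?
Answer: $1871558$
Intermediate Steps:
$A{\left(y \right)} = y + 2 y^{2}$ ($A{\left(y \right)} = \left(y^{2} + y^{2}\right) + y = 2 y^{2} + y = y + 2 y^{2}$)
$s{\left(G \right)} = \frac{1}{1 + 2 G}$ ($s{\left(G \right)} = \frac{G}{G \left(1 + 2 G\right)} = G \frac{1}{G \left(1 + 2 G\right)} = \frac{1}{1 + 2 G}$)
$- \frac{3926}{s{\left(53 \right)}} - \frac{565}{\frac{1}{-4056}} = - \frac{3926}{\frac{1}{1 + 2 \cdot 53}} - \frac{565}{\frac{1}{-4056}} = - \frac{3926}{\frac{1}{1 + 106}} - \frac{565}{- \frac{1}{4056}} = - \frac{3926}{\frac{1}{107}} - -2291640 = - 3926 \frac{1}{\frac{1}{107}} + 2291640 = \left(-3926\right) 107 + 2291640 = -420082 + 2291640 = 1871558$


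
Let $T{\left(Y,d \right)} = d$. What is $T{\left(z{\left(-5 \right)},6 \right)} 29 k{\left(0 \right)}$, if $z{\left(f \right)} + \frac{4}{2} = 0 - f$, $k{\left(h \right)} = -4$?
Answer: $-696$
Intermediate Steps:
$z{\left(f \right)} = -2 - f$ ($z{\left(f \right)} = -2 + \left(0 - f\right) = -2 - f$)
$T{\left(z{\left(-5 \right)},6 \right)} 29 k{\left(0 \right)} = 6 \cdot 29 \left(-4\right) = 174 \left(-4\right) = -696$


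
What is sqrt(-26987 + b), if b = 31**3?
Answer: 2*sqrt(701) ≈ 52.953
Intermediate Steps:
b = 29791
sqrt(-26987 + b) = sqrt(-26987 + 29791) = sqrt(2804) = 2*sqrt(701)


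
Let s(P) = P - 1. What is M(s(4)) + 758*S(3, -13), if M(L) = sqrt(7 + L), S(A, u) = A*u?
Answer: -29562 + sqrt(10) ≈ -29559.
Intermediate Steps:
s(P) = -1 + P
M(s(4)) + 758*S(3, -13) = sqrt(7 + (-1 + 4)) + 758*(3*(-13)) = sqrt(7 + 3) + 758*(-39) = sqrt(10) - 29562 = -29562 + sqrt(10)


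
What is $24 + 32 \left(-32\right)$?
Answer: $-1000$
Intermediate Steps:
$24 + 32 \left(-32\right) = 24 - 1024 = -1000$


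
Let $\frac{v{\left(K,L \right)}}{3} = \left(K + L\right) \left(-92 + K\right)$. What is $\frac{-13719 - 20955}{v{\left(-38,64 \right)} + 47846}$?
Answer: $- \frac{17337}{18853} \approx -0.91959$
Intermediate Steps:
$v{\left(K,L \right)} = 3 \left(-92 + K\right) \left(K + L\right)$ ($v{\left(K,L \right)} = 3 \left(K + L\right) \left(-92 + K\right) = 3 \left(-92 + K\right) \left(K + L\right)$)
$\frac{-13719 - 20955}{v{\left(-38,64 \right)} + 47846} = \frac{-13719 - 20955}{\left(\left(-276\right) \left(-38\right) - 17664 + 3 \left(-38\right)^{2} + 3 \left(-38\right) 64\right) + 47846} = - \frac{34674}{\left(10488 - 17664 + 3 \cdot 1444 - 7296\right) + 47846} = - \frac{34674}{\left(10488 - 17664 + 4332 - 7296\right) + 47846} = - \frac{34674}{-10140 + 47846} = - \frac{34674}{37706} = \left(-34674\right) \frac{1}{37706} = - \frac{17337}{18853}$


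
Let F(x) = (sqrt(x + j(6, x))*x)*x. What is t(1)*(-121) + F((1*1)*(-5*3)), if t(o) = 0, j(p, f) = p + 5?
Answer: 450*I ≈ 450.0*I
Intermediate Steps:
j(p, f) = 5 + p
F(x) = x**2*sqrt(11 + x) (F(x) = (sqrt(x + (5 + 6))*x)*x = (sqrt(x + 11)*x)*x = (sqrt(11 + x)*x)*x = (x*sqrt(11 + x))*x = x**2*sqrt(11 + x))
t(1)*(-121) + F((1*1)*(-5*3)) = 0*(-121) + ((1*1)*(-5*3))**2*sqrt(11 + (1*1)*(-5*3)) = 0 + (1*(-15))**2*sqrt(11 + 1*(-15)) = 0 + (-15)**2*sqrt(11 - 15) = 0 + 225*sqrt(-4) = 0 + 225*(2*I) = 0 + 450*I = 450*I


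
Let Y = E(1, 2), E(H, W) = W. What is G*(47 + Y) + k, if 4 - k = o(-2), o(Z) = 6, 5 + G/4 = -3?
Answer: -1570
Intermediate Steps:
G = -32 (G = -20 + 4*(-3) = -20 - 12 = -32)
k = -2 (k = 4 - 1*6 = 4 - 6 = -2)
Y = 2
G*(47 + Y) + k = -32*(47 + 2) - 2 = -32*49 - 2 = -1568 - 2 = -1570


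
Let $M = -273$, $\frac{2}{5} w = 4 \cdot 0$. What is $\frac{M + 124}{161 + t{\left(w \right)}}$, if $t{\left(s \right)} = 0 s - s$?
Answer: $- \frac{149}{161} \approx -0.92547$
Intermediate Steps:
$w = 0$ ($w = \frac{5 \cdot 4 \cdot 0}{2} = \frac{5}{2} \cdot 0 = 0$)
$t{\left(s \right)} = - s$ ($t{\left(s \right)} = 0 - s = - s$)
$\frac{M + 124}{161 + t{\left(w \right)}} = \frac{-273 + 124}{161 - 0} = - \frac{149}{161 + 0} = - \frac{149}{161}$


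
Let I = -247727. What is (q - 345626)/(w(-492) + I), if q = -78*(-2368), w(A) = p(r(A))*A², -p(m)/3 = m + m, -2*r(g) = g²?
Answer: -9466/10340276033 ≈ -9.1545e-7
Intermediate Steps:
r(g) = -g²/2
p(m) = -6*m (p(m) = -3*(m + m) = -6*m)
w(A) = 3*A⁴ (w(A) = (-(-3)*A²)*A² = (3*A²)*A² = 3*A⁴)
q = 184704
(q - 345626)/(w(-492) + I) = (184704 - 345626)/(3*(-492)⁴ - 247727) = -160922/(3*58594980096 - 247727) = -160922/(175784940288 - 247727) = -160922/175784692561 = -160922*1/175784692561 = -9466/10340276033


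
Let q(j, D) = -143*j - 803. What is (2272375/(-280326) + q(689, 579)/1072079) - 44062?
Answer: -13244488151775953/300531617754 ≈ -44070.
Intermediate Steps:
q(j, D) = -803 - 143*j
(2272375/(-280326) + q(689, 579)/1072079) - 44062 = (2272375/(-280326) + (-803 - 143*689)/1072079) - 44062 = (2272375*(-1/280326) + (-803 - 98527)*(1/1072079)) - 44062 = (-2272375/280326 - 99330*1/1072079) - 44062 = (-2272375/280326 - 99330/1072079) - 44062 = -2464010299205/300531617754 - 44062 = -13244488151775953/300531617754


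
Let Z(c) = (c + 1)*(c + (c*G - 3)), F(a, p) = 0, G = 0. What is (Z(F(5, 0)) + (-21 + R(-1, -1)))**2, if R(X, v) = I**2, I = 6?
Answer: 144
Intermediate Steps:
R(X, v) = 36 (R(X, v) = 6**2 = 36)
Z(c) = (1 + c)*(-3 + c) (Z(c) = (c + 1)*(c + (c*0 - 3)) = (1 + c)*(c + (0 - 3)) = (1 + c)*(c - 3) = (1 + c)*(-3 + c))
(Z(F(5, 0)) + (-21 + R(-1, -1)))**2 = ((-3 + 0**2 - 2*0) + (-21 + 36))**2 = ((-3 + 0 + 0) + 15)**2 = (-3 + 15)**2 = 12**2 = 144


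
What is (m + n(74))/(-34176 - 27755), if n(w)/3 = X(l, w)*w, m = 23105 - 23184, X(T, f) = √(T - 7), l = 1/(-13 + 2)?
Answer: 79/61931 - 222*I*√858/681241 ≈ 0.0012756 - 0.0095454*I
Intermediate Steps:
l = -1/11 (l = 1/(-11) = -1/11 ≈ -0.090909)
X(T, f) = √(-7 + T)
m = -79
n(w) = 3*I*w*√858/11 (n(w) = 3*(√(-7 - 1/11)*w) = 3*(√(-78/11)*w) = 3*((I*√858/11)*w) = 3*(I*w*√858/11) = 3*I*w*√858/11)
(m + n(74))/(-34176 - 27755) = (-79 + (3/11)*I*74*√858)/(-34176 - 27755) = (-79 + 222*I*√858/11)/(-61931) = (-79 + 222*I*√858/11)*(-1/61931) = 79/61931 - 222*I*√858/681241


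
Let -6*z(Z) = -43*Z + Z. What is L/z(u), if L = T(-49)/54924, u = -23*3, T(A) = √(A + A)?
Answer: -I*√2/3789756 ≈ -3.7317e-7*I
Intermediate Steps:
T(A) = √2*√A (T(A) = √(2*A) = √2*√A)
u = -69
z(Z) = 7*Z (z(Z) = -(-43*Z + Z)/6 = -(-7)*Z = 7*Z)
L = 7*I*√2/54924 (L = (√2*√(-49))/54924 = (√2*(7*I))*(1/54924) = (7*I*√2)*(1/54924) = 7*I*√2/54924 ≈ 0.00018024*I)
L/z(u) = (7*I*√2/54924)/((7*(-69))) = (7*I*√2/54924)/(-483) = (7*I*√2/54924)*(-1/483) = -I*√2/3789756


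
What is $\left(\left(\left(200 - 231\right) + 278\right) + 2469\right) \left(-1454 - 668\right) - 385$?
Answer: $-5763737$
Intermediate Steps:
$\left(\left(\left(200 - 231\right) + 278\right) + 2469\right) \left(-1454 - 668\right) - 385 = \left(\left(-31 + 278\right) + 2469\right) \left(-2122\right) - 385 = \left(247 + 2469\right) \left(-2122\right) - 385 = 2716 \left(-2122\right) - 385 = -5763352 - 385 = -5763737$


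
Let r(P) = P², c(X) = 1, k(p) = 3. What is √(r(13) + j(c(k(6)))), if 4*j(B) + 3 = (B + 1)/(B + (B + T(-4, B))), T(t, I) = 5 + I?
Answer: √2693/4 ≈ 12.974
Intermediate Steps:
j(B) = -¾ + (1 + B)/(4*(5 + 3*B)) (j(B) = -¾ + ((B + 1)/(B + (B + (5 + B))))/4 = -¾ + ((1 + B)/(B + (5 + 2*B)))/4 = -¾ + ((1 + B)/(5 + 3*B))/4 = -¾ + (1 + B)/(4*(5 + 3*B)))
√(r(13) + j(c(k(6)))) = √(13² + (-7 - 4*1)/(2*(5 + 3*1))) = √(169 + (-7 - 4)/(2*(5 + 3))) = √(169 + (½)*(-11)/8) = √(169 + (½)*(⅛)*(-11)) = √(169 - 11/16) = √(2693/16) = √2693/4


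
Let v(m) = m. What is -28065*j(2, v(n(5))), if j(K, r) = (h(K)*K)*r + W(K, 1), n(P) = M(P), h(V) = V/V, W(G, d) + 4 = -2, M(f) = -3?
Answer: 336780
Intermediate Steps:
W(G, d) = -6 (W(G, d) = -4 - 2 = -6)
h(V) = 1
n(P) = -3
j(K, r) = -6 + K*r (j(K, r) = (1*K)*r - 6 = K*r - 6 = -6 + K*r)
-28065*j(2, v(n(5))) = -28065*(-6 + 2*(-3)) = -28065*(-6 - 6) = -28065*(-12) = 336780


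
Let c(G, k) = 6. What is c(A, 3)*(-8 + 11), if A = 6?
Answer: 18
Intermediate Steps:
c(A, 3)*(-8 + 11) = 6*(-8 + 11) = 6*3 = 18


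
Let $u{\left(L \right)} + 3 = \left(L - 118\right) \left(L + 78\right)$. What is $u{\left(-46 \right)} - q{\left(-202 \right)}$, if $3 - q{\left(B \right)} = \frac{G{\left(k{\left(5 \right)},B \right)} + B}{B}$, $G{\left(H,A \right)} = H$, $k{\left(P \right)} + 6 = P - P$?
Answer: $- \frac{530550}{101} \approx -5253.0$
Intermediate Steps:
$k{\left(P \right)} = -6$ ($k{\left(P \right)} = -6 + \left(P - P\right) = -6 + 0 = -6$)
$q{\left(B \right)} = 3 - \frac{-6 + B}{B}$
$u{\left(L \right)} = -3 + \left(-118 + L\right) \left(78 + L\right)$ ($u{\left(L \right)} = -3 + \left(L - 118\right) \left(L + 78\right) = -3 + \left(-118 + L\right) \left(78 + L\right)$)
$u{\left(-46 \right)} - q{\left(-202 \right)} = \left(-9207 + \left(-46\right)^{2} - -1840\right) - \left(2 + \frac{6}{-202}\right) = \left(-9207 + 2116 + 1840\right) - \left(2 + 6 \left(- \frac{1}{202}\right)\right) = -5251 - \left(2 - \frac{3}{101}\right) = -5251 - \frac{199}{101} = - \frac{530550}{101}$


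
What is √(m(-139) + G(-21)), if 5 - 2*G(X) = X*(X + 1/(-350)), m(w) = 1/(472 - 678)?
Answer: I*√231313177/1030 ≈ 14.766*I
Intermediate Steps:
m(w) = -1/206 (m(w) = 1/(-206) = -1/206)
G(X) = 5/2 - X*(-1/350 + X)/2 (G(X) = 5/2 - X*(X + 1/(-350))/2 = 5/2 - X*(X - 1/350)/2 = 5/2 - X*(-1/350 + X)/2)
√(m(-139) + G(-21)) = √(-1/206 + (5/2 - ½*(-21)² + (1/700)*(-21))) = √(-1/206 + (5/2 - ½*441 - 3/100)) = √(-1/206 + (5/2 - 441/2 - 3/100)) = √(-1/206 - 21803/100) = √(-2245759/10300) = I*√231313177/1030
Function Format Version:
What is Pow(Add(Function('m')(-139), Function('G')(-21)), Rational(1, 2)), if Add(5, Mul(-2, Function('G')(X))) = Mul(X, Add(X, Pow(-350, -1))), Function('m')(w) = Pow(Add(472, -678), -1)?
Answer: Mul(Rational(1, 1030), I, Pow(231313177, Rational(1, 2))) ≈ Mul(14.766, I)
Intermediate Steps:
Function('m')(w) = Rational(-1, 206) (Function('m')(w) = Pow(-206, -1) = Rational(-1, 206))
Function('G')(X) = Add(Rational(5, 2), Mul(Rational(-1, 2), X, Add(Rational(-1, 350), X))) (Function('G')(X) = Add(Rational(5, 2), Mul(Rational(-1, 2), Mul(X, Add(X, Pow(-350, -1))))) = Add(Rational(5, 2), Mul(Rational(-1, 2), Mul(X, Add(X, Rational(-1, 350))))) = Add(Rational(5, 2), Mul(Rational(-1, 2), Mul(X, Add(Rational(-1, 350), X)))) = Add(Rational(5, 2), Mul(Rational(-1, 2), X, Add(Rational(-1, 350), X))))
Pow(Add(Function('m')(-139), Function('G')(-21)), Rational(1, 2)) = Pow(Add(Rational(-1, 206), Add(Rational(5, 2), Mul(Rational(-1, 2), Pow(-21, 2)), Mul(Rational(1, 700), -21))), Rational(1, 2)) = Pow(Add(Rational(-1, 206), Add(Rational(5, 2), Mul(Rational(-1, 2), 441), Rational(-3, 100))), Rational(1, 2)) = Pow(Add(Rational(-1, 206), Add(Rational(5, 2), Rational(-441, 2), Rational(-3, 100))), Rational(1, 2)) = Pow(Add(Rational(-1, 206), Rational(-21803, 100)), Rational(1, 2)) = Pow(Rational(-2245759, 10300), Rational(1, 2)) = Mul(Rational(1, 1030), I, Pow(231313177, Rational(1, 2)))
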